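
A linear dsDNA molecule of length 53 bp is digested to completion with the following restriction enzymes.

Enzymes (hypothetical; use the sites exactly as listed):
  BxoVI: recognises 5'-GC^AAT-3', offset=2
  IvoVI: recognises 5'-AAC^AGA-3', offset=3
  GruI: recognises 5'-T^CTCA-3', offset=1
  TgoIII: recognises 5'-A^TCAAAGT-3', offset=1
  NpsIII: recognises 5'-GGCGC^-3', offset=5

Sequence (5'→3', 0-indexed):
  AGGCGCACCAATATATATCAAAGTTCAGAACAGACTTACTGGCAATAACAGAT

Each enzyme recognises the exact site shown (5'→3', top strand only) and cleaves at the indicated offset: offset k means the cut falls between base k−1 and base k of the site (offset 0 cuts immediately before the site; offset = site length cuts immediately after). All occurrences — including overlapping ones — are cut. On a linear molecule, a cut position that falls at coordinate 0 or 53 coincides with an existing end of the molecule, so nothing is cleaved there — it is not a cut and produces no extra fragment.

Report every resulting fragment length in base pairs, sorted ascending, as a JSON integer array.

[4,6,6,11,12,14]

Per-enzyme occurrences:
  BxoVI GCAAT/2: at [41] ⇒ [43]
  IvoVI AACAGA/3: at [28, 46] ⇒ [31, 49]
  GruI (TCTCA, off=1): no sites
  TgoIII ATCAAAGT/1: at [16] ⇒ [17]
  NpsIII GGCGC/5: at [1] ⇒ [6]

All cut coordinates (distinct, sorted): [6, 17, 31, 43, 49]

Fragments:
  [0,6): 6 bp
  [6,17): 11 bp
  [17,31): 14 bp
  [31,43): 12 bp
  [43,49): 6 bp
  [49,53): 4 bp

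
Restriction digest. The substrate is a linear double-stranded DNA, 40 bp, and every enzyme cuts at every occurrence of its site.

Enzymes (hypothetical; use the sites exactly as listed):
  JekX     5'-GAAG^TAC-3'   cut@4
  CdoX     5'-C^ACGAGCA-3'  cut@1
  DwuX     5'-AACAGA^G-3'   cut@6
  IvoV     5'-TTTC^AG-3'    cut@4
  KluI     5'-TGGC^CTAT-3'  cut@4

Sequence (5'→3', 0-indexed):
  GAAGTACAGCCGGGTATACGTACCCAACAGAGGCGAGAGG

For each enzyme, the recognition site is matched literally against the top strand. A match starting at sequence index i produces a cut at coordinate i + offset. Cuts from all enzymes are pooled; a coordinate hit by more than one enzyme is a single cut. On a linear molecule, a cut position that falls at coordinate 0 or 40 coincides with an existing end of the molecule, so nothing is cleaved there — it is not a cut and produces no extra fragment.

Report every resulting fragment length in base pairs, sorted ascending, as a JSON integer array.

Scan for sites:
  JekX GAAGTAC/4: at [0] ⇒ [4]
  CdoX (CACGAGCA, off=1): no sites
  DwuX AACAGAG/6: at [25] ⇒ [31]
  IvoV (TTTCAG, off=4): no sites
  KluI (TGGCCTAT, off=4): no sites

All cut coordinates (distinct, sorted): [4, 31]

Fragments:
  [0,4): 4 bp
  [4,31): 27 bp
  [31,40): 9 bp

[4,9,27]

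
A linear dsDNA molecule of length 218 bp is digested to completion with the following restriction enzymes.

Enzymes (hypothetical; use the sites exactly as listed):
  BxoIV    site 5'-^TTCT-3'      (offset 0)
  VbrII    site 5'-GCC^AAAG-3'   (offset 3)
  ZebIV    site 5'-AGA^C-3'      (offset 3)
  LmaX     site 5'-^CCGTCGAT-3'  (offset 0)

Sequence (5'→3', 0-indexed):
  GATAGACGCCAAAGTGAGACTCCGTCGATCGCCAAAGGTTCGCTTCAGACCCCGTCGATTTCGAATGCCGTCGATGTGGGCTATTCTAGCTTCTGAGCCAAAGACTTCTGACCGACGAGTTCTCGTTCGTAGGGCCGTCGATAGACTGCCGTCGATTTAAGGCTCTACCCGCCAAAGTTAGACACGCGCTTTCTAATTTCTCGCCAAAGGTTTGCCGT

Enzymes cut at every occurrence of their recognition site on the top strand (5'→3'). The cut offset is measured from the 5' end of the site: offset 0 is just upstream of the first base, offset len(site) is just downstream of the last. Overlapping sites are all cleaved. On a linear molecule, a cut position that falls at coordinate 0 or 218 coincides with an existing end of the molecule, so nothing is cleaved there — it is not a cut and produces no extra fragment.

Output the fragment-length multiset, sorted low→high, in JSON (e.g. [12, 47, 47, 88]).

Per-enzyme occurrences:
  BxoIV (TTCT, off=0): starts [83, 90, 105, 119, 190, 197] → cuts [83, 90, 105, 119, 190, 197]
  VbrII (GCCAAAG, off=3): starts [7, 30, 96, 170, 202] → cuts [10, 33, 99, 173, 205]
  ZebIV (AGAC, off=3): starts [3, 16, 46, 101, 142, 179] → cuts [6, 19, 49, 104, 145, 182]
  LmaX (CCGTCGAT, off=0): starts [21, 51, 67, 134, 148] → cuts [21, 51, 67, 134, 148]

Pooled cuts: [6, 10, 19, 21, 33, 49, 51, 67, 83, 90, 99, 104, 105, 119, 134, 145, 148, 173, 182, 190, 197, 205]

Fragments:
  [0,6): 6 bp
  [6,10): 4 bp
  [10,19): 9 bp
  [19,21): 2 bp
  [21,33): 12 bp
  [33,49): 16 bp
  [49,51): 2 bp
  [51,67): 16 bp
  [67,83): 16 bp
  [83,90): 7 bp
  [90,99): 9 bp
  [99,104): 5 bp
  [104,105): 1 bp
  [105,119): 14 bp
  [119,134): 15 bp
  [134,145): 11 bp
  [145,148): 3 bp
  [148,173): 25 bp
  [173,182): 9 bp
  [182,190): 8 bp
  [190,197): 7 bp
  [197,205): 8 bp
  [205,218): 13 bp

[1,2,2,3,4,5,6,7,7,8,8,9,9,9,11,12,13,14,15,16,16,16,25]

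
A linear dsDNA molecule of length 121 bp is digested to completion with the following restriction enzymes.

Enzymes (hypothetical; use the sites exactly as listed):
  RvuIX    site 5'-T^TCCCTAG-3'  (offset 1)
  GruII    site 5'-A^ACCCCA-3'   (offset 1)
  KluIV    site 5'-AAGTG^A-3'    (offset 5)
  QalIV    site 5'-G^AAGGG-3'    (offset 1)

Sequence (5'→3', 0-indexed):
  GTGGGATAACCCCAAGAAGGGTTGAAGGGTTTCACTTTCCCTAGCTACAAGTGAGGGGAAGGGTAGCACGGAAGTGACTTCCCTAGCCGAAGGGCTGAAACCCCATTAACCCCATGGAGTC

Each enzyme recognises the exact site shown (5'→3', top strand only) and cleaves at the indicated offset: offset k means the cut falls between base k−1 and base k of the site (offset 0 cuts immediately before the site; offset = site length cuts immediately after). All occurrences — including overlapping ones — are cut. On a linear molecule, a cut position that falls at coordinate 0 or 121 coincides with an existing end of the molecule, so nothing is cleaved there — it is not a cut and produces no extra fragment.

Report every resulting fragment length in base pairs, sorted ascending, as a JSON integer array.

Site scan:
  RvuIX (TTCCCTAG, off=1): starts [36, 78] → cuts [37, 79]
  GruII (AACCCCA, off=1): starts [7, 98, 107] → cuts [8, 99, 108]
  KluIV (AAGTGA, off=5): starts [48, 71] → cuts [53, 76]
  QalIV (GAAGGG, off=1): starts [15, 23, 57, 88] → cuts [16, 24, 58, 89]

Pooled cuts: [8, 16, 24, 37, 53, 58, 76, 79, 89, 99, 108]

Fragments:
  [0,8): 8 bp
  [8,16): 8 bp
  [16,24): 8 bp
  [24,37): 13 bp
  [37,53): 16 bp
  [53,58): 5 bp
  [58,76): 18 bp
  [76,79): 3 bp
  [79,89): 10 bp
  [89,99): 10 bp
  [99,108): 9 bp
  [108,121): 13 bp

[3,5,8,8,8,9,10,10,13,13,16,18]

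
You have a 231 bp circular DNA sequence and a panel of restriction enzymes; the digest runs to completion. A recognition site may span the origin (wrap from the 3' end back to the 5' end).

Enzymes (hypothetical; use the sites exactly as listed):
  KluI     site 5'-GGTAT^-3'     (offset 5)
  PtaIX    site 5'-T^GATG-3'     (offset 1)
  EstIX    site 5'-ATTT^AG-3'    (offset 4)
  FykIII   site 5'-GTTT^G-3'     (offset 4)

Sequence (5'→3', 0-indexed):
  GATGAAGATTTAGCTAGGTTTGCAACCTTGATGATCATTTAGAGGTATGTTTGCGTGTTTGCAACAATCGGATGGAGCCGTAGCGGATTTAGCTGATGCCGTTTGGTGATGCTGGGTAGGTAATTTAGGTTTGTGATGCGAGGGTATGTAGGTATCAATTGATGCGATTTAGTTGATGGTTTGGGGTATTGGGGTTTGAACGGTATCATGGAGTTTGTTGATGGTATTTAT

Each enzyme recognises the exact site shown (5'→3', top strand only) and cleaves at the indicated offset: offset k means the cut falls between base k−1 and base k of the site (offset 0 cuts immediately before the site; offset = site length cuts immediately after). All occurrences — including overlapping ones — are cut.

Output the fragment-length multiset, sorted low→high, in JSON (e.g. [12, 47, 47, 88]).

Scan for sites:
  KluI (GGTAT, off=5): starts [43, 142, 150, 184, 201, 222] → cuts [48, 147, 155, 189, 206, 227]
  PtaIX (TGATG, off=1): starts [28, 93, 106, 133, 159, 173, 218, 230] → cuts [0, 29, 94, 107, 134, 160, 174, 219]
  EstIX (ATTTAG, off=4): starts [7, 36, 86, 122, 166] → cuts [11, 40, 90, 126, 170]
  FykIII (GTTTG, off=4): starts [17, 48, 56, 100, 128, 178, 193, 212] → cuts [21, 52, 60, 104, 132, 182, 197, 216]

Pooled cuts: [0, 11, 21, 29, 40, 48, 52, 60, 90, 94, 104, 107, 126, 132, 134, 147, 155, 160, 170, 174, 182, 189, 197, 206, 216, 219, 227]

Fragment lengths:
  0→11: 11 bp
  11→21: 10 bp
  21→29: 8 bp
  29→40: 11 bp
  40→48: 8 bp
  48→52: 4 bp
  52→60: 8 bp
  60→90: 30 bp
  90→94: 4 bp
  94→104: 10 bp
  104→107: 3 bp
  107→126: 19 bp
  126→132: 6 bp
  132→134: 2 bp
  134→147: 13 bp
  147→155: 8 bp
  155→160: 5 bp
  160→170: 10 bp
  170→174: 4 bp
  174→182: 8 bp
  182→189: 7 bp
  189→197: 8 bp
  197→206: 9 bp
  206→216: 10 bp
  216→219: 3 bp
  219→227: 8 bp
  227→0 (wrap): 231-227+0 = 4 bp

[2,3,3,4,4,4,4,5,6,7,8,8,8,8,8,8,8,9,10,10,10,10,11,11,13,19,30]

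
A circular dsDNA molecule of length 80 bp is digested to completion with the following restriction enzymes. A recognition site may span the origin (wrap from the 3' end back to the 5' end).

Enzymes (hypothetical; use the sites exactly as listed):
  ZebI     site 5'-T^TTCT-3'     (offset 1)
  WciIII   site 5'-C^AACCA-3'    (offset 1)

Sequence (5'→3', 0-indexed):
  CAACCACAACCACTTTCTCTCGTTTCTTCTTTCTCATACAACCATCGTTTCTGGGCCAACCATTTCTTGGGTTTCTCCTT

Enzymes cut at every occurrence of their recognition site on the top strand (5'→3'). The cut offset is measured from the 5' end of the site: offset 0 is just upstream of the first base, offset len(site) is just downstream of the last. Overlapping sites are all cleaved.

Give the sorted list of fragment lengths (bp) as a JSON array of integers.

[6,6,7,7,9,9,9,9,9,9]

Scan for sites:
  ZebI TTTCT/1: at [13, 22, 29, 47, 62, 71] ⇒ [14, 23, 30, 48, 63, 72]
  WciIII CAACCA/1: at [0, 6, 38, 56] ⇒ [1, 7, 39, 57]

All cut coordinates (distinct, sorted): [1, 7, 14, 23, 30, 39, 48, 57, 63, 72]

Fragment lengths:
  1→7: 6 bp
  7→14: 7 bp
  14→23: 9 bp
  23→30: 7 bp
  30→39: 9 bp
  39→48: 9 bp
  48→57: 9 bp
  57→63: 6 bp
  63→72: 9 bp
  72→1 (wrap): 80-72+1 = 9 bp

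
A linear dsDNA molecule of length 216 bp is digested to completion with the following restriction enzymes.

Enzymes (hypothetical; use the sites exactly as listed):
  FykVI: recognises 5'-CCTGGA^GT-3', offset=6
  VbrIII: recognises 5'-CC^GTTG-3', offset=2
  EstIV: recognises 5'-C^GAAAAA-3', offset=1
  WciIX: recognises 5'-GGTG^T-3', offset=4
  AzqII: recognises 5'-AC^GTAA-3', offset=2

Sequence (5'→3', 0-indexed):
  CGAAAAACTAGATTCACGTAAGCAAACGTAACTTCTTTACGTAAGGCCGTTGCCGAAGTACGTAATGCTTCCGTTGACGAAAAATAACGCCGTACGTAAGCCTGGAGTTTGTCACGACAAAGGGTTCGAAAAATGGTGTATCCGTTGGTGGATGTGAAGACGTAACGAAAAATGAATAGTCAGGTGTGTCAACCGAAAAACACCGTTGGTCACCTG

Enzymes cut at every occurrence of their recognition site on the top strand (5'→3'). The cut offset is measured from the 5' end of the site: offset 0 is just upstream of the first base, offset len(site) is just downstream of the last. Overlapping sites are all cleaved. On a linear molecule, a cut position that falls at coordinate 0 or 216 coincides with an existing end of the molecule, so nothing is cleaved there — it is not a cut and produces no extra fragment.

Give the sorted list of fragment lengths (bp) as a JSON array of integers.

Per-enzyme occurrences:
  FykVI (CCTGGAGT, off=6): starts [100] → cuts [106]
  VbrIII (CCGTTG, off=2): starts [46, 70, 141, 202] → cuts [48, 72, 143, 204]
  EstIV (CGAAAAA, off=1): starts [0, 77, 126, 165, 193] → cuts [1, 78, 127, 166, 194]
  WciIX (GGTGT, off=4): starts [134, 182] → cuts [138, 186]
  AzqII (ACGTAA, off=2): starts [15, 25, 38, 59, 93, 159] → cuts [17, 27, 40, 61, 95, 161]

All cut coordinates (distinct, sorted): [1, 17, 27, 40, 48, 61, 72, 78, 95, 106, 127, 138, 143, 161, 166, 186, 194, 204]

Fragments:
  [0,1): 1 bp
  [1,17): 16 bp
  [17,27): 10 bp
  [27,40): 13 bp
  [40,48): 8 bp
  [48,61): 13 bp
  [61,72): 11 bp
  [72,78): 6 bp
  [78,95): 17 bp
  [95,106): 11 bp
  [106,127): 21 bp
  [127,138): 11 bp
  [138,143): 5 bp
  [143,161): 18 bp
  [161,166): 5 bp
  [166,186): 20 bp
  [186,194): 8 bp
  [194,204): 10 bp
  [204,216): 12 bp

[1,5,5,6,8,8,10,10,11,11,11,12,13,13,16,17,18,20,21]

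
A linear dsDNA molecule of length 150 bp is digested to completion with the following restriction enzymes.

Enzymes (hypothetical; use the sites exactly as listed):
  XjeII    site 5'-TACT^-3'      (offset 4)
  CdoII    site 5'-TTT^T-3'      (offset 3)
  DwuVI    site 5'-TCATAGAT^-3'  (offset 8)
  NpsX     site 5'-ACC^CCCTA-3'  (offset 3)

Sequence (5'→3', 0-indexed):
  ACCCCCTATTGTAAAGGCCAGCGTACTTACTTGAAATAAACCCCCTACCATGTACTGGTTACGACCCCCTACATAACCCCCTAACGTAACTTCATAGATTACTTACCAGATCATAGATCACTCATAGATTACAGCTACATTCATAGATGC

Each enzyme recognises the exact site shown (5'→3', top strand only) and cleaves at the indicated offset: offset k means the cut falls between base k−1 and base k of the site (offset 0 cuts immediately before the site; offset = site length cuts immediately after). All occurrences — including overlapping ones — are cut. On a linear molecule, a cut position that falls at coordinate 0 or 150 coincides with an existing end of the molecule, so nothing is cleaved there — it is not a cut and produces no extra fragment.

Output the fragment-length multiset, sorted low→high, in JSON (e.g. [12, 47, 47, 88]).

Per-enzyme occurrences:
  XjeII (TACT, off=4): starts [23, 27, 52, 99] → cuts [27, 31, 56, 103]
  CdoII (TTTT, off=3): no sites
  DwuVI (TCATAGAT, off=8): starts [91, 110, 121, 140] → cuts [99, 118, 129, 148]
  NpsX (ACCCCCTA, off=3): starts [0, 39, 63, 75] → cuts [3, 42, 66, 78]

All cut coordinates (distinct, sorted): [3, 27, 31, 42, 56, 66, 78, 99, 103, 118, 129, 148]

Fragments:
  [0,3): 3 bp
  [3,27): 24 bp
  [27,31): 4 bp
  [31,42): 11 bp
  [42,56): 14 bp
  [56,66): 10 bp
  [66,78): 12 bp
  [78,99): 21 bp
  [99,103): 4 bp
  [103,118): 15 bp
  [118,129): 11 bp
  [129,148): 19 bp
  [148,150): 2 bp

[2,3,4,4,10,11,11,12,14,15,19,21,24]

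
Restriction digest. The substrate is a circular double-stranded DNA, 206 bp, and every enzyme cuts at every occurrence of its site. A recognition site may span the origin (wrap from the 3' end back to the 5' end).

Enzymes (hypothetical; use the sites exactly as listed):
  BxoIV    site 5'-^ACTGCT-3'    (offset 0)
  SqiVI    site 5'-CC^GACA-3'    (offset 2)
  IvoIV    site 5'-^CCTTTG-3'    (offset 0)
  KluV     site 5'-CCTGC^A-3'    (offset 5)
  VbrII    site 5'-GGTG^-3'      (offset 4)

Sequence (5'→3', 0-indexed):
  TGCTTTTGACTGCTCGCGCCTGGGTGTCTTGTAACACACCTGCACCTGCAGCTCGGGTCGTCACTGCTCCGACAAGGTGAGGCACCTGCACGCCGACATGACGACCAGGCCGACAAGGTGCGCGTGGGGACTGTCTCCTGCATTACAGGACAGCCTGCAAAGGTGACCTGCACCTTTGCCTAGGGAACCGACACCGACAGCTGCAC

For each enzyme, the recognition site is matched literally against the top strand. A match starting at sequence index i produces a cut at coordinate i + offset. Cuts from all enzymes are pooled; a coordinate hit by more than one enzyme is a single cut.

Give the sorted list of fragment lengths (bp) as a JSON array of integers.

[1,5,6,6,6,7,8,9,9,9,10,10,13,17,17,17,17,18,21]

Site scan:
  BxoIV (ACTGCT, off=0): starts [8, 62, 204] → cuts [8, 62, 204]
  SqiVI (CCGACA, off=2): starts [68, 92, 109, 187, 193] → cuts [70, 94, 111, 189, 195]
  IvoIV (CCTTTG, off=0): starts [172] → cuts [172]
  KluV (CCTGCA, off=5): starts [38, 44, 84, 136, 153, 166] → cuts [43, 49, 89, 141, 158, 171]
  VbrII (GGTG, off=4): starts [22, 75, 116, 161] → cuts [26, 79, 120, 165]

All cut coordinates (distinct, sorted): [8, 26, 43, 49, 62, 70, 79, 89, 94, 111, 120, 141, 158, 165, 171, 172, 189, 195, 204]

Fragment lengths:
  8→26: 18 bp
  26→43: 17 bp
  43→49: 6 bp
  49→62: 13 bp
  62→70: 8 bp
  70→79: 9 bp
  79→89: 10 bp
  89→94: 5 bp
  94→111: 17 bp
  111→120: 9 bp
  120→141: 21 bp
  141→158: 17 bp
  158→165: 7 bp
  165→171: 6 bp
  171→172: 1 bp
  172→189: 17 bp
  189→195: 6 bp
  195→204: 9 bp
  204→8 (wrap): 206-204+8 = 10 bp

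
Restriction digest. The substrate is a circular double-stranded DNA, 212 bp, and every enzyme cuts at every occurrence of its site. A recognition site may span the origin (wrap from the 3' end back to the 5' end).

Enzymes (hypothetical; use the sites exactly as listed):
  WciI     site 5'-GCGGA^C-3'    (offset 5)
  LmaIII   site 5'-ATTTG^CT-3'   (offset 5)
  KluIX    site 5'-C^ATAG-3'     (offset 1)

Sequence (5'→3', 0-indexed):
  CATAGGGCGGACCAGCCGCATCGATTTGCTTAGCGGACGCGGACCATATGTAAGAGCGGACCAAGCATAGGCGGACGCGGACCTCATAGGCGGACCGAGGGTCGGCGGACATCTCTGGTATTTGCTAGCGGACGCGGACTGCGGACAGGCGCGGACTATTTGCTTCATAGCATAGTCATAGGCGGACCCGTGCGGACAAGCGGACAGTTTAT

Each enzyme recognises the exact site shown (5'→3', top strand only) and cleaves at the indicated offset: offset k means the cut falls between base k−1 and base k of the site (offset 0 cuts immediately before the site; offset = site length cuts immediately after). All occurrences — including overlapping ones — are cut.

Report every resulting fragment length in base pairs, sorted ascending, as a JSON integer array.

Scan for sites:
  WciI (GCGGAC, off=5): starts [6, 32, 38, 55, 70, 76, 89, 104, 127, 133, 140, 150, 181, 191, 199] → cuts [11, 37, 43, 60, 75, 81, 94, 109, 132, 138, 145, 155, 186, 196, 204]
  LmaIII (ATTTGCT, off=5): starts [23, 119, 157] → cuts [28, 124, 162]
  KluIX (CATAG, off=1): starts [0, 65, 84, 165, 170, 176] → cuts [1, 66, 85, 166, 171, 177]

All cut coordinates (distinct, sorted): [1, 11, 28, 37, 43, 60, 66, 75, 81, 85, 94, 109, 124, 132, 138, 145, 155, 162, 166, 171, 177, 186, 196, 204]

Fragments:
  1→11: 10 bp
  11→28: 17 bp
  28→37: 9 bp
  37→43: 6 bp
  43→60: 17 bp
  60→66: 6 bp
  66→75: 9 bp
  75→81: 6 bp
  81→85: 4 bp
  85→94: 9 bp
  94→109: 15 bp
  109→124: 15 bp
  124→132: 8 bp
  132→138: 6 bp
  138→145: 7 bp
  145→155: 10 bp
  155→162: 7 bp
  162→166: 4 bp
  166→171: 5 bp
  171→177: 6 bp
  177→186: 9 bp
  186→196: 10 bp
  196→204: 8 bp
  204→1 (wrap): 212-204+1 = 9 bp

[4,4,5,6,6,6,6,6,7,7,8,8,9,9,9,9,9,10,10,10,15,15,17,17]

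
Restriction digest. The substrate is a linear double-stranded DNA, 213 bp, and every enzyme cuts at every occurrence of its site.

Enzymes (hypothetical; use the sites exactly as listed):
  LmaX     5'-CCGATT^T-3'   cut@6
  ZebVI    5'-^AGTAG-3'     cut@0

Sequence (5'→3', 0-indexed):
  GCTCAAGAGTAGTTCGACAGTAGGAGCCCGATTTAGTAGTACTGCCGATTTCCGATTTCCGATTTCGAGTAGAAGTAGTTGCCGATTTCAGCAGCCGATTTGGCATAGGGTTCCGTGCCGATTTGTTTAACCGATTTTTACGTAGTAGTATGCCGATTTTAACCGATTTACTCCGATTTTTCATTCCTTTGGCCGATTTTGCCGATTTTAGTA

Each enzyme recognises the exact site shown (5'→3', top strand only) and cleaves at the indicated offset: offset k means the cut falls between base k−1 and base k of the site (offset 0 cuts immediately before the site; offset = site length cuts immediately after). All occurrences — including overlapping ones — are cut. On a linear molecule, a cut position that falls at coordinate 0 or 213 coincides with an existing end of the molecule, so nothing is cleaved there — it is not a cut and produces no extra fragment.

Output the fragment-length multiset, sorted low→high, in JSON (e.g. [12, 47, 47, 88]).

Site scan:
  LmaX CCGATTT/6: at [27, 44, 51, 58, 81, 94, 117, 130, 152, 162, 172, 192, 201] ⇒ [33, 50, 57, 64, 87, 100, 123, 136, 158, 168, 178, 198, 207]
  ZebVI AGTAG/0: at [7, 18, 34, 67, 73, 143] ⇒ [7, 18, 34, 67, 73, 143]

All cut coordinates (distinct, sorted): [7, 18, 33, 34, 50, 57, 64, 67, 73, 87, 100, 123, 136, 143, 158, 168, 178, 198, 207]

Fragment lengths:
  [0,7): 7 bp
  [7,18): 11 bp
  [18,33): 15 bp
  [33,34): 1 bp
  [34,50): 16 bp
  [50,57): 7 bp
  [57,64): 7 bp
  [64,67): 3 bp
  [67,73): 6 bp
  [73,87): 14 bp
  [87,100): 13 bp
  [100,123): 23 bp
  [123,136): 13 bp
  [136,143): 7 bp
  [143,158): 15 bp
  [158,168): 10 bp
  [168,178): 10 bp
  [178,198): 20 bp
  [198,207): 9 bp
  [207,213): 6 bp

[1,3,6,6,7,7,7,7,9,10,10,11,13,13,14,15,15,16,20,23]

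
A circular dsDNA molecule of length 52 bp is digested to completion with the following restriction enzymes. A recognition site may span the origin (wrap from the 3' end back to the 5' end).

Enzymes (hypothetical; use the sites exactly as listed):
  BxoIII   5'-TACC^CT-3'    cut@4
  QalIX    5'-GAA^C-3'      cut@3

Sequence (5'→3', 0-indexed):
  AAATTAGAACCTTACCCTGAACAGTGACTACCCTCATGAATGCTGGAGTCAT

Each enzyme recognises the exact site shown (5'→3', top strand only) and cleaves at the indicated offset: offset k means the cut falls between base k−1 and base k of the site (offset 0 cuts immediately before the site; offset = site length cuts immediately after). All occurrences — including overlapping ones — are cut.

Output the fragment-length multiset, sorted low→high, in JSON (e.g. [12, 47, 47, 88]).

Per-enzyme occurrences:
  BxoIII (TACCCT, off=4): starts [12, 28] → cuts [16, 32]
  QalIX (GAAC, off=3): starts [6, 18] → cuts [9, 21]

Pooled cuts: [9, 16, 21, 32]

Fragment lengths:
  9→16: 7 bp
  16→21: 5 bp
  21→32: 11 bp
  32→9 (wrap): 52-32+9 = 29 bp

[5,7,11,29]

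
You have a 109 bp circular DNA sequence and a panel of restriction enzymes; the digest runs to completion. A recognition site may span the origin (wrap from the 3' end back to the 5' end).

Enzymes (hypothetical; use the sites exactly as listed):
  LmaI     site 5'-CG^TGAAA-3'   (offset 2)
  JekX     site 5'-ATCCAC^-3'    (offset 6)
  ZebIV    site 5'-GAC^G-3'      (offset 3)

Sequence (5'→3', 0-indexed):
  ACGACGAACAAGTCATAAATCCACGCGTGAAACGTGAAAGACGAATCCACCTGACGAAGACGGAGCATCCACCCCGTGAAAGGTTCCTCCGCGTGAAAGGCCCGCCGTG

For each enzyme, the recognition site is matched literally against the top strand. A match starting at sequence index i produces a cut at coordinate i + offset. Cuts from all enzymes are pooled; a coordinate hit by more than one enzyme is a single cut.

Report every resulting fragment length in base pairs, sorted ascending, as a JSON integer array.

Site scan:
  LmaI CGTGAAA/2: at [25, 32, 74, 91] ⇒ [27, 34, 76, 93]
  JekX ATCCAC/6: at [18, 44, 66] ⇒ [24, 50, 72]
  ZebIV GACG/3: at [2, 39, 52, 58, 108] ⇒ [2, 5, 42, 55, 61]

All cut coordinates (distinct, sorted): [2, 5, 24, 27, 34, 42, 50, 55, 61, 72, 76, 93]

Fragments:
  2→5: 3 bp
  5→24: 19 bp
  24→27: 3 bp
  27→34: 7 bp
  34→42: 8 bp
  42→50: 8 bp
  50→55: 5 bp
  55→61: 6 bp
  61→72: 11 bp
  72→76: 4 bp
  76→93: 17 bp
  93→2 (wrap): 109-93+2 = 18 bp

[3,3,4,5,6,7,8,8,11,17,18,19]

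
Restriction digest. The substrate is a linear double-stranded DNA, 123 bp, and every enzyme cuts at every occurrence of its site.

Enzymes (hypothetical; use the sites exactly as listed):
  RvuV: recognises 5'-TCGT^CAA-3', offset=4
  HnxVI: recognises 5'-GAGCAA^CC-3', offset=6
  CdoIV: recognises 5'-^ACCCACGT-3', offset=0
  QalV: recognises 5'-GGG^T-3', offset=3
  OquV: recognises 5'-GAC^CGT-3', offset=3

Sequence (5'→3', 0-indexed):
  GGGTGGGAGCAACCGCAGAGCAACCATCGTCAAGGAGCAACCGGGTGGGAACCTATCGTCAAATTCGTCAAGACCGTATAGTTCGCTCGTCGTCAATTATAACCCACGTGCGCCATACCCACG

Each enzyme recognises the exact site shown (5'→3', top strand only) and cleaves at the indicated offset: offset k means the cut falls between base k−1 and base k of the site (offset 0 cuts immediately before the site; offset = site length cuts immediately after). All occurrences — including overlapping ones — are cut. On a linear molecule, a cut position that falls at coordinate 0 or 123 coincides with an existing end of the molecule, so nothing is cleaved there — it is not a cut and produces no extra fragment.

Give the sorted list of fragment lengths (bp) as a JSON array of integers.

Site scan:
  RvuV TCGTCAA/4: at [26, 55, 64, 89] ⇒ [30, 59, 68, 93]
  HnxVI GAGCAACC/6: at [6, 17, 34] ⇒ [12, 23, 40]
  CdoIV ACCCACGT/0: at [101] ⇒ [101]
  QalV GGGT/3: at [0, 42] ⇒ [3, 45]
  OquV GACCGT/3: at [71] ⇒ [74]

All cut coordinates (distinct, sorted): [3, 12, 23, 30, 40, 45, 59, 68, 74, 93, 101]

Fragments:
  [0,3): 3 bp
  [3,12): 9 bp
  [12,23): 11 bp
  [23,30): 7 bp
  [30,40): 10 bp
  [40,45): 5 bp
  [45,59): 14 bp
  [59,68): 9 bp
  [68,74): 6 bp
  [74,93): 19 bp
  [93,101): 8 bp
  [101,123): 22 bp

[3,5,6,7,8,9,9,10,11,14,19,22]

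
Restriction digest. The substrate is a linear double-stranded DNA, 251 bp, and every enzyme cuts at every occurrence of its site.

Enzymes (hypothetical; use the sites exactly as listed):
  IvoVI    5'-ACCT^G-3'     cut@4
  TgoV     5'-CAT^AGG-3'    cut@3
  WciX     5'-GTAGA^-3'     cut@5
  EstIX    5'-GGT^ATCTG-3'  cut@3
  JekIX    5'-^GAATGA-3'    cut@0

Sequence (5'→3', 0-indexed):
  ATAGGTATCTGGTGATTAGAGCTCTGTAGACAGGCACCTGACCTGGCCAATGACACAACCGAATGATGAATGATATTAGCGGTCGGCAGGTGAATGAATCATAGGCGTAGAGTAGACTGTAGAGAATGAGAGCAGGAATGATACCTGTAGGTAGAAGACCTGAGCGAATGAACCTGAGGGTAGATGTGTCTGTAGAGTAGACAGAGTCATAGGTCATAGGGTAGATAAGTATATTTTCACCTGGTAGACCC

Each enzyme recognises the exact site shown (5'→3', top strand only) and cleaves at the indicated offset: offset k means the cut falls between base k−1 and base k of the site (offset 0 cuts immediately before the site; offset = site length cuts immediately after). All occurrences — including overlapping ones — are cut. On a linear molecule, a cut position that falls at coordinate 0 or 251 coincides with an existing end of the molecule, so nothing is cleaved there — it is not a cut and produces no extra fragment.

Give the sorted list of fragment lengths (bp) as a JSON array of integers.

Site scan:
  IvoVI (ACCTG, off=4): starts [35, 40, 142, 157, 171, 238] → cuts [39, 44, 146, 161, 175, 242]
  TgoV (CATAGG, off=3): starts [99, 207, 214] → cuts [102, 210, 217]
  WciX (GTAGA, off=5): starts [25, 106, 111, 118, 150, 179, 191, 196, 220, 243] → cuts [30, 111, 116, 123, 155, 184, 196, 201, 225, 248]
  EstIX (GGTATCTG, off=3): starts [3] → cuts [6]
  JekIX (GAATGA, off=0): starts [60, 67, 91, 123, 135, 165] → cuts [60, 67, 91, 123, 135, 165]

Pooled cuts: [6, 30, 39, 44, 60, 67, 91, 102, 111, 116, 123, 135, 146, 155, 161, 165, 175, 184, 196, 201, 210, 217, 225, 242, 248]

Fragment lengths:
  [0,6): 6 bp
  [6,30): 24 bp
  [30,39): 9 bp
  [39,44): 5 bp
  [44,60): 16 bp
  [60,67): 7 bp
  [67,91): 24 bp
  [91,102): 11 bp
  [102,111): 9 bp
  [111,116): 5 bp
  [116,123): 7 bp
  [123,135): 12 bp
  [135,146): 11 bp
  [146,155): 9 bp
  [155,161): 6 bp
  [161,165): 4 bp
  [165,175): 10 bp
  [175,184): 9 bp
  [184,196): 12 bp
  [196,201): 5 bp
  [201,210): 9 bp
  [210,217): 7 bp
  [217,225): 8 bp
  [225,242): 17 bp
  [242,248): 6 bp
  [248,251): 3 bp

[3,4,5,5,5,6,6,6,7,7,7,8,9,9,9,9,9,10,11,11,12,12,16,17,24,24]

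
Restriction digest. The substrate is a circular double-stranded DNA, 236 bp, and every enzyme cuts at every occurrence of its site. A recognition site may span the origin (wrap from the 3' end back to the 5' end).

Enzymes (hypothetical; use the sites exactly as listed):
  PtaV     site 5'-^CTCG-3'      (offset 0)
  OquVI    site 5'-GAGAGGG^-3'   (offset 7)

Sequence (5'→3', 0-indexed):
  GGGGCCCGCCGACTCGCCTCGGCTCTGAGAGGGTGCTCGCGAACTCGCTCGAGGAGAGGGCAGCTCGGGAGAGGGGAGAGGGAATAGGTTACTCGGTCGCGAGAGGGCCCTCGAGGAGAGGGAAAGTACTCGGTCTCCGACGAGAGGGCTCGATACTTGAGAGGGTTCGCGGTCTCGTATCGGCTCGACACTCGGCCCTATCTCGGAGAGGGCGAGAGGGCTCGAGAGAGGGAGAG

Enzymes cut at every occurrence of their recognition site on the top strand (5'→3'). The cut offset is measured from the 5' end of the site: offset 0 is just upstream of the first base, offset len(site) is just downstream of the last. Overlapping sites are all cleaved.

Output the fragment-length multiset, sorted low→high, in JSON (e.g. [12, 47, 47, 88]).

[2,2,3,4,5,6,6,7,7,8,8,8,9,10,10,11,11,12,12,13,13,16,16,17,20]

Scan for sites:
  PtaV CTCG/0: at [12, 17, 35, 43, 47, 63, 91, 109, 128, 148, 173, 183, 190, 201, 220] ⇒ [12, 17, 35, 43, 47, 63, 91, 109, 128, 148, 173, 183, 190, 201, 220]
  OquVI GAGAGGG/7: at [26, 53, 68, 75, 100, 115, 141, 158, 205, 213, 225, 231] ⇒ [2, 33, 60, 75, 82, 107, 122, 148, 165, 212, 220, 232]

All cut coordinates (distinct, sorted): [2, 12, 17, 33, 35, 43, 47, 60, 63, 75, 82, 91, 107, 109, 122, 128, 148, 165, 173, 183, 190, 201, 212, 220, 232]

Fragment lengths:
  2→12: 10 bp
  12→17: 5 bp
  17→33: 16 bp
  33→35: 2 bp
  35→43: 8 bp
  43→47: 4 bp
  47→60: 13 bp
  60→63: 3 bp
  63→75: 12 bp
  75→82: 7 bp
  82→91: 9 bp
  91→107: 16 bp
  107→109: 2 bp
  109→122: 13 bp
  122→128: 6 bp
  128→148: 20 bp
  148→165: 17 bp
  165→173: 8 bp
  173→183: 10 bp
  183→190: 7 bp
  190→201: 11 bp
  201→212: 11 bp
  212→220: 8 bp
  220→232: 12 bp
  232→2 (wrap): 236-232+2 = 6 bp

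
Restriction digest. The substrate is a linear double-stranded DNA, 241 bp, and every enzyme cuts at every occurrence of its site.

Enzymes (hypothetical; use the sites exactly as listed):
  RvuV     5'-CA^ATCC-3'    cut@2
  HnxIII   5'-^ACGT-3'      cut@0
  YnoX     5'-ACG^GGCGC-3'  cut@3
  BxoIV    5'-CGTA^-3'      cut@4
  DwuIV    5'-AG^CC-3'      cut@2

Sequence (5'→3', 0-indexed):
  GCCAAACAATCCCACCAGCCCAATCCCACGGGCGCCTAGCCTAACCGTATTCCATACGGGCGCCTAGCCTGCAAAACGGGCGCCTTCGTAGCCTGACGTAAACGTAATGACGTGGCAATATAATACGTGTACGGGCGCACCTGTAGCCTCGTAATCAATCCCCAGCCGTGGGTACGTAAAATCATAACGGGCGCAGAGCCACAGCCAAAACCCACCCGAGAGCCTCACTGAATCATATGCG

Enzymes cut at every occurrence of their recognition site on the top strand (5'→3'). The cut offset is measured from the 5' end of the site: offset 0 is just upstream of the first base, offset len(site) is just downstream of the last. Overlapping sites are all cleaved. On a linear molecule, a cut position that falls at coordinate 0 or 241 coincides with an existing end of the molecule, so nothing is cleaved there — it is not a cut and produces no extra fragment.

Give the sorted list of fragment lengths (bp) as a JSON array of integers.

Site scan:
  RvuV (CAATCC, off=2): starts [6, 20, 155] → cuts [8, 22, 157]
  HnxIII (ACGT, off=0): starts [95, 101, 109, 124, 173] → cuts [95, 101, 109, 124, 173]
  YnoX (ACGGGCGC, off=3): starts [27, 55, 75, 130, 186] → cuts [30, 58, 78, 133, 189]
  BxoIV (CGTA, off=4): starts [45, 86, 96, 102, 149, 174] → cuts [49, 90, 100, 106, 153, 178]
  DwuIV (AGCC, off=2): starts [16, 37, 65, 89, 144, 163, 196, 202, 220] → cuts [18, 39, 67, 91, 146, 165, 198, 204, 222]

Pooled cuts: [8, 18, 22, 30, 39, 49, 58, 67, 78, 90, 91, 95, 100, 101, 106, 109, 124, 133, 146, 153, 157, 165, 173, 178, 189, 198, 204, 222]

Fragments:
  [0,8): 8 bp
  [8,18): 10 bp
  [18,22): 4 bp
  [22,30): 8 bp
  [30,39): 9 bp
  [39,49): 10 bp
  [49,58): 9 bp
  [58,67): 9 bp
  [67,78): 11 bp
  [78,90): 12 bp
  [90,91): 1 bp
  [91,95): 4 bp
  [95,100): 5 bp
  [100,101): 1 bp
  [101,106): 5 bp
  [106,109): 3 bp
  [109,124): 15 bp
  [124,133): 9 bp
  [133,146): 13 bp
  [146,153): 7 bp
  [153,157): 4 bp
  [157,165): 8 bp
  [165,173): 8 bp
  [173,178): 5 bp
  [178,189): 11 bp
  [189,198): 9 bp
  [198,204): 6 bp
  [204,222): 18 bp
  [222,241): 19 bp

[1,1,3,4,4,4,5,5,5,6,7,8,8,8,8,9,9,9,9,9,10,10,11,11,12,13,15,18,19]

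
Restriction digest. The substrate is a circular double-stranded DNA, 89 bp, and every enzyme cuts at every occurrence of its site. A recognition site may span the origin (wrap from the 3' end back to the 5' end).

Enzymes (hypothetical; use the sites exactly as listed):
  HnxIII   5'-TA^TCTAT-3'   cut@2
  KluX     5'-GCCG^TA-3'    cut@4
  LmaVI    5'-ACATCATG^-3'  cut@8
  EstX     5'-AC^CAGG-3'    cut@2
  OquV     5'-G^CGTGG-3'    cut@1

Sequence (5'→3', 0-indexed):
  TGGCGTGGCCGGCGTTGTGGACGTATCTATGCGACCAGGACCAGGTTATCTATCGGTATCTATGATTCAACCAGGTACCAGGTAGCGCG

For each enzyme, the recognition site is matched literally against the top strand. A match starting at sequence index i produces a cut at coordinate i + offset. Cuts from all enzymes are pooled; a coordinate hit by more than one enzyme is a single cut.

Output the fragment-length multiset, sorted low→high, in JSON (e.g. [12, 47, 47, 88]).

Per-enzyme occurrences:
  HnxIII TATCTAT/2: at [23, 46, 56] ⇒ [25, 48, 58]
  KluX (GCCGTA, off=4): no sites
  LmaVI (ACATCATG, off=8): no sites
  EstX ACCAGG/2: at [33, 39, 69, 76] ⇒ [35, 41, 71, 78]
  OquV GCGTGG/1: at [2, 86] ⇒ [3, 87]

Pooled cuts: [3, 25, 35, 41, 48, 58, 71, 78, 87]

Fragment lengths:
  3→25: 22 bp
  25→35: 10 bp
  35→41: 6 bp
  41→48: 7 bp
  48→58: 10 bp
  58→71: 13 bp
  71→78: 7 bp
  78→87: 9 bp
  87→3 (wrap): 89-87+3 = 5 bp

[5,6,7,7,9,10,10,13,22]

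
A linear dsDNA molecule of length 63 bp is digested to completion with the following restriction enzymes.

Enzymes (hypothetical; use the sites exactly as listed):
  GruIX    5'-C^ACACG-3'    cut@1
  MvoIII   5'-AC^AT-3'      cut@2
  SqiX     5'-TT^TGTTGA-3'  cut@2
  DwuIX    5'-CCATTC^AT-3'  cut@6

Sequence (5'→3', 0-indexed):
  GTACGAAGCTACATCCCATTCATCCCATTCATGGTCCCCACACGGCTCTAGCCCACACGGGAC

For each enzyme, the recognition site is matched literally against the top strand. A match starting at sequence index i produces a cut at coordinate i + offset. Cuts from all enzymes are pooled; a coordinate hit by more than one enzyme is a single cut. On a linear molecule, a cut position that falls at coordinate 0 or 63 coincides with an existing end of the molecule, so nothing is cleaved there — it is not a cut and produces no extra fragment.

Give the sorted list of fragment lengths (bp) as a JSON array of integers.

Scan for sites:
  GruIX (CACACG, off=1): starts [38, 53] → cuts [39, 54]
  MvoIII (ACAT, off=2): starts [10] → cuts [12]
  SqiX (TTTGTTGA, off=2): no sites
  DwuIX (CCATTCAT, off=6): starts [15, 24] → cuts [21, 30]

All cut coordinates (distinct, sorted): [12, 21, 30, 39, 54]

Fragments:
  [0,12): 12 bp
  [12,21): 9 bp
  [21,30): 9 bp
  [30,39): 9 bp
  [39,54): 15 bp
  [54,63): 9 bp

[9,9,9,9,12,15]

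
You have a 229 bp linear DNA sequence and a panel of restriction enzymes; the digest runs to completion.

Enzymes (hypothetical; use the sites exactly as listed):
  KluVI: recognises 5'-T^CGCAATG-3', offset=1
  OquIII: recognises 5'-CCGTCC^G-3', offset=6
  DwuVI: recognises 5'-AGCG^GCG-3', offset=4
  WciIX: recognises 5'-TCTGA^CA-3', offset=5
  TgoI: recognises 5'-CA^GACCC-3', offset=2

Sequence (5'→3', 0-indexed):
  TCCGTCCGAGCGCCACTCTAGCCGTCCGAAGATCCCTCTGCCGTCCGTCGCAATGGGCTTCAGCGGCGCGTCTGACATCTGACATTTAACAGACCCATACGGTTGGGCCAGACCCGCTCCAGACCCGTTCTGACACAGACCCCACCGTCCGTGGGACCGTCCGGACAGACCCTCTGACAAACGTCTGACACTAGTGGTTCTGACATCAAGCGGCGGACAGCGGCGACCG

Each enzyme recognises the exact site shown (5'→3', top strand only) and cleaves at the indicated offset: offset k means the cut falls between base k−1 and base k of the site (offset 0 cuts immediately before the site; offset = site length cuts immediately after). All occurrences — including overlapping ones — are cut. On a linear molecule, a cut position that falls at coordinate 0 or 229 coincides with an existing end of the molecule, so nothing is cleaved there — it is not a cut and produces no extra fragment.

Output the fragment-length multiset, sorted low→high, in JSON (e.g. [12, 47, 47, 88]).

[2,4,5,7,7,7,9,9,10,10,10,11,11,12,12,13,15,17,19,19,20]

Site scan:
  KluVI (TCGCAATG, off=1): starts [47] → cuts [48]
  OquIII (CCGTCCG, off=6): starts [1, 21, 40, 144, 156] → cuts [7, 27, 46, 150, 162]
  DwuVI (AGCGGCG, off=4): starts [61, 208, 218] → cuts [65, 212, 222]
  WciIX (TCTGACA, off=5): starts [70, 77, 128, 172, 183, 198] → cuts [75, 82, 133, 177, 188, 203]
  TgoI (CAGACCC, off=2): starts [89, 108, 119, 135, 165] → cuts [91, 110, 121, 137, 167]

All cut coordinates (distinct, sorted): [7, 27, 46, 48, 65, 75, 82, 91, 110, 121, 133, 137, 150, 162, 167, 177, 188, 203, 212, 222]

Fragments:
  [0,7): 7 bp
  [7,27): 20 bp
  [27,46): 19 bp
  [46,48): 2 bp
  [48,65): 17 bp
  [65,75): 10 bp
  [75,82): 7 bp
  [82,91): 9 bp
  [91,110): 19 bp
  [110,121): 11 bp
  [121,133): 12 bp
  [133,137): 4 bp
  [137,150): 13 bp
  [150,162): 12 bp
  [162,167): 5 bp
  [167,177): 10 bp
  [177,188): 11 bp
  [188,203): 15 bp
  [203,212): 9 bp
  [212,222): 10 bp
  [222,229): 7 bp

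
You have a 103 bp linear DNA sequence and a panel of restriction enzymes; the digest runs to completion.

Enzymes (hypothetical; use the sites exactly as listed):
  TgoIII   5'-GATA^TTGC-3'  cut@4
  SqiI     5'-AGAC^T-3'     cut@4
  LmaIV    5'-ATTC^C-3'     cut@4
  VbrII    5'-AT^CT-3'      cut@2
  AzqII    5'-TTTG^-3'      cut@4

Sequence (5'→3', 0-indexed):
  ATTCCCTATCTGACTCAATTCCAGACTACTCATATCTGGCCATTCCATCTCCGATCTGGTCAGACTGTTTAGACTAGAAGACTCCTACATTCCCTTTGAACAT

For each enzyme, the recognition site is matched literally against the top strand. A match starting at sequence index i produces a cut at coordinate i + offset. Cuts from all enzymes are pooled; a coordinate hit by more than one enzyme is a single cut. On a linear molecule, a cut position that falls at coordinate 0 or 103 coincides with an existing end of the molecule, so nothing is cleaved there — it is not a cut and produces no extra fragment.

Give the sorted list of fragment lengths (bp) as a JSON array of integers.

Per-enzyme occurrences:
  TgoIII (GATATTGC, off=4): no sites
  SqiI AGACT/4: at [22, 61, 70, 78] ⇒ [26, 65, 74, 82]
  LmaIV ATTCC/4: at [0, 17, 41, 88] ⇒ [4, 21, 45, 92]
  VbrII ATCT/2: at [7, 33, 46, 53] ⇒ [9, 35, 48, 55]
  AzqII TTTG/4: at [94] ⇒ [98]

All cut coordinates (distinct, sorted): [4, 9, 21, 26, 35, 45, 48, 55, 65, 74, 82, 92, 98]

Fragment lengths:
  [0,4): 4 bp
  [4,9): 5 bp
  [9,21): 12 bp
  [21,26): 5 bp
  [26,35): 9 bp
  [35,45): 10 bp
  [45,48): 3 bp
  [48,55): 7 bp
  [55,65): 10 bp
  [65,74): 9 bp
  [74,82): 8 bp
  [82,92): 10 bp
  [92,98): 6 bp
  [98,103): 5 bp

[3,4,5,5,5,6,7,8,9,9,10,10,10,12]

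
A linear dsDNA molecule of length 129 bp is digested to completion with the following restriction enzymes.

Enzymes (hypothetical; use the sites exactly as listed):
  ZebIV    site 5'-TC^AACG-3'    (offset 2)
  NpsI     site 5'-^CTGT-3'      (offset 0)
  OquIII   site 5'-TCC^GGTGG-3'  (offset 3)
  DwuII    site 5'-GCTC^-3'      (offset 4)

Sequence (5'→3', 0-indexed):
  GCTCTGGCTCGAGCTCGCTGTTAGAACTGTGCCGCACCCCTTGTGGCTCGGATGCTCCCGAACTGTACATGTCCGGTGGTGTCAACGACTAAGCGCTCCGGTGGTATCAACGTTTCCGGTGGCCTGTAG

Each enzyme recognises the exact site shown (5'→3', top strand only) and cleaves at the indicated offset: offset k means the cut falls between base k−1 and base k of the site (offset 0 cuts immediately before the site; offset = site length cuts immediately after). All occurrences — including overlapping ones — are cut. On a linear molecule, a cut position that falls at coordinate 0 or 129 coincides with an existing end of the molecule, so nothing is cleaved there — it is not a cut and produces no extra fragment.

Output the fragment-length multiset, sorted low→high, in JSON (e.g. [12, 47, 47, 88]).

[1,1,4,5,6,6,6,6,8,9,9,9,9,12,15,23]

Site scan:
  ZebIV TCAACG/2: at [81, 106] ⇒ [83, 108]
  NpsI CTGT/0: at [17, 26, 62, 123] ⇒ [17, 26, 62, 123]
  OquIII TCCGGTGG/3: at [71, 96, 114] ⇒ [74, 99, 117]
  DwuII GCTC/4: at [0, 6, 12, 45, 53, 94] ⇒ [4, 10, 16, 49, 57, 98]

All cut coordinates (distinct, sorted): [4, 10, 16, 17, 26, 49, 57, 62, 74, 83, 98, 99, 108, 117, 123]

Fragments:
  [0,4): 4 bp
  [4,10): 6 bp
  [10,16): 6 bp
  [16,17): 1 bp
  [17,26): 9 bp
  [26,49): 23 bp
  [49,57): 8 bp
  [57,62): 5 bp
  [62,74): 12 bp
  [74,83): 9 bp
  [83,98): 15 bp
  [98,99): 1 bp
  [99,108): 9 bp
  [108,117): 9 bp
  [117,123): 6 bp
  [123,129): 6 bp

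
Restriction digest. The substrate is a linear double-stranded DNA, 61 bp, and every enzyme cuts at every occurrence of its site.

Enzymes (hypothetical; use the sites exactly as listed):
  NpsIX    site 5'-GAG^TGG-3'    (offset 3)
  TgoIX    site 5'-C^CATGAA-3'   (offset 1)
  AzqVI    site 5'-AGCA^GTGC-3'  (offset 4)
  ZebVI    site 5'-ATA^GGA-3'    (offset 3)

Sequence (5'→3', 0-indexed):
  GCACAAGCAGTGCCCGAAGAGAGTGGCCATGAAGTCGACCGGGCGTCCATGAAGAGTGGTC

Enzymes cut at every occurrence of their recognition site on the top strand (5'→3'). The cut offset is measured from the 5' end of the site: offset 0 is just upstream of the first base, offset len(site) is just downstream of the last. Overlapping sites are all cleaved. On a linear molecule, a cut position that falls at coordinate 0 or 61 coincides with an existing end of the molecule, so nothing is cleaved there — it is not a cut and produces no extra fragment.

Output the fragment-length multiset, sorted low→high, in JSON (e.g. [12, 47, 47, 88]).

Per-enzyme occurrences:
  NpsIX (GAGTGG, off=3): starts [20, 53] → cuts [23, 56]
  TgoIX (CCATGAA, off=1): starts [26, 46] → cuts [27, 47]
  AzqVI (AGCAGTGC, off=4): starts [5] → cuts [9]
  ZebVI (ATAGGA, off=3): no sites

All cut coordinates (distinct, sorted): [9, 23, 27, 47, 56]

Fragment lengths:
  [0,9): 9 bp
  [9,23): 14 bp
  [23,27): 4 bp
  [27,47): 20 bp
  [47,56): 9 bp
  [56,61): 5 bp

[4,5,9,9,14,20]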